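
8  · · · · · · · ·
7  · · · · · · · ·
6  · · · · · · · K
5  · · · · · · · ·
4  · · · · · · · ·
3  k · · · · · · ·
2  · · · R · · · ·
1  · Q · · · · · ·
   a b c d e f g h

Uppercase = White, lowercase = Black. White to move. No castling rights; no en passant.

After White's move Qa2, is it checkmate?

After Qa2: black king on a3; in check: yes, from the white queen on a2.
Black has 1 legal reply: Kb4.
In check but a legal move exists → not checkmate.

no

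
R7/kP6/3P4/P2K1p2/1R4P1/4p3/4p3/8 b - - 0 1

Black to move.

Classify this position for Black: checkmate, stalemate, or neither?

checkmate

Black to move; black king on a7.
In check: yes, from the white rook on a8.
King squares — a6: attacked by Ra8; b6: attacked by Rb4; b7: attacked by Rb4; a8: attacked by Pb7; b8: attacked by Ra8.
Legal moves for Black: none.
In check with no legal moves → checkmate.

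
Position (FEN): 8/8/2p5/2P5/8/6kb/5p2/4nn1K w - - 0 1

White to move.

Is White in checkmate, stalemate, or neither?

White to move; white king on h1.
In check: no.
King squares — g1: attacked by Pf2; g2: attacked by Ne1; h2: attacked by Nf1.
Legal moves for White: none.
Not in check and no legal moves → stalemate.

stalemate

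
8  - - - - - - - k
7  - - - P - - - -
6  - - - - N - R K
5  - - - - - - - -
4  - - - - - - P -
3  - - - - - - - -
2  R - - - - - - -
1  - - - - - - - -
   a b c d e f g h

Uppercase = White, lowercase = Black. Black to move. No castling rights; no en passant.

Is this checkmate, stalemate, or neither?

Black to move; black king on h8.
In check: no.
King squares — g7: attacked by Ne6; h7: attacked by Kh6; g8: attacked by Rg6.
Legal moves for Black: none.
Not in check and no legal moves → stalemate.

stalemate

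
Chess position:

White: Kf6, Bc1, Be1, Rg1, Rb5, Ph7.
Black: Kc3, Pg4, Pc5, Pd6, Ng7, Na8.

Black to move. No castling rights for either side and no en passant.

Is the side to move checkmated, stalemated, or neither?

neither

Black to move; black king on c3.
In check: yes, from the white bishop on e1.
Legal moves for Black: Kd4, Kc4, Kd3, Kc2.
Black is in check but has 4 legal moves → neither.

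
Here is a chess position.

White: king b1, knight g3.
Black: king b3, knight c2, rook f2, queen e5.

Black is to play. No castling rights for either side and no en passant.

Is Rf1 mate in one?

After Rf1: white king on b1; in check: yes, from the black rook on f1.
White has 1 legal reply: Nxf1.
In check but a legal move exists → not checkmate.

no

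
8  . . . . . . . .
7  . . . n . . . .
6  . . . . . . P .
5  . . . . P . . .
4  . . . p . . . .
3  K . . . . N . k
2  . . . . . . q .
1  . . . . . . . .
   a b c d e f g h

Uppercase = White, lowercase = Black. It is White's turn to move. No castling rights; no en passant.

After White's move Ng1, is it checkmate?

After Ng1: black king on h3; in check: yes, from the white knight on g1.
Black has 5 legal replies: Kh4, Kg4, Kg3, Kh2, Qxg1.
In check but a legal move exists → not checkmate.

no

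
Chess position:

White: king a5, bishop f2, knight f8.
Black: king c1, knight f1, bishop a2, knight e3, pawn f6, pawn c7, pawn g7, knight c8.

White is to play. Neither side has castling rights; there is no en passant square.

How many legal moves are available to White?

White to move; king on a5.
In check: no.
Legal moves: Nh7, Nd7, Ng6, Ne6, Ka6, Kb5, Kb4, Ka4, Bh4, Bg3, Bxe3+, Bg1, Be1.
Count: 13.

13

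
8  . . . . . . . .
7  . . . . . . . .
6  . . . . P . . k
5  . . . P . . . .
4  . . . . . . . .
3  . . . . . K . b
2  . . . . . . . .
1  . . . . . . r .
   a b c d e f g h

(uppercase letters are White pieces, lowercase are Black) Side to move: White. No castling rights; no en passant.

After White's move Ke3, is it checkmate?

no

After Ke3: black king on h6; in check: no.
Black is not in check, so this cannot be checkmate.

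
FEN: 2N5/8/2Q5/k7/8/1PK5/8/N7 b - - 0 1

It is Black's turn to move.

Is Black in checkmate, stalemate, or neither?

stalemate

Black to move; black king on a5.
In check: no.
King squares — a4: attacked by Pb3; b4: attacked by Kc3; b5: attacked by Qc6; a6: attacked by Qc6; b6: attacked by Qc6.
Legal moves for Black: none.
Not in check and no legal moves → stalemate.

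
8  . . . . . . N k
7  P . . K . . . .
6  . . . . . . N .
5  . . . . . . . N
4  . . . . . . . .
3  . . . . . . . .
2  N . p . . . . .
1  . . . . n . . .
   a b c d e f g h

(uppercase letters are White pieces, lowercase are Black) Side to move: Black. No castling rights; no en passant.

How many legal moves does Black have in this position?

2

Black to move; king on h8.
In check: yes, from the white knight on g6.
Legal moves: Kxg8, Kh7.
Count: 2.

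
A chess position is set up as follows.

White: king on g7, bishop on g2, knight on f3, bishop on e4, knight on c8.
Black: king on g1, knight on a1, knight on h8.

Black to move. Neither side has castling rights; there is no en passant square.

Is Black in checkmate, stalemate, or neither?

neither

Black to move; black king on g1.
In check: yes, from the white knight on f3.
Legal moves for Black: Kxg2, Kf2.
Black is in check but has 2 legal moves → neither.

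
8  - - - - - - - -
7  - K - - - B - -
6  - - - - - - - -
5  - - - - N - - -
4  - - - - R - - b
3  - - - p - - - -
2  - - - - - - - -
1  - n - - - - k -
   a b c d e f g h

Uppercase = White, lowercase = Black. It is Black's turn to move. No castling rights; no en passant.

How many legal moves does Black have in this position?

Black to move; king on g1.
In check: no.
Legal moves: Bd8, Be7, Bf6, Bg5, Bg3, Bf2, Be1, Kh2, Kg2, Kf2, Kh1, Kf1, Nc3, Na3, Nd2, d2.
Count: 16.

16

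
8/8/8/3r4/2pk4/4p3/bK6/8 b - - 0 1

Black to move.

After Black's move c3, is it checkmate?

no

After c3: white king on b2; in check: yes, from the black pawn on c3.
White has 5 legal replies: Ka3, Kc2, Kxa2, Kc1, Ka1.
In check but a legal move exists → not checkmate.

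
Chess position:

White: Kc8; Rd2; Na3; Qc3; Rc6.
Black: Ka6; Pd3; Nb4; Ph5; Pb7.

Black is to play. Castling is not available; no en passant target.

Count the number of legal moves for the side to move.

5

Black to move; king on a6.
In check: yes, from the white rook on c6.
Legal moves: Ka7, Ka5, Nxc6, bxc6, b6.
Count: 5.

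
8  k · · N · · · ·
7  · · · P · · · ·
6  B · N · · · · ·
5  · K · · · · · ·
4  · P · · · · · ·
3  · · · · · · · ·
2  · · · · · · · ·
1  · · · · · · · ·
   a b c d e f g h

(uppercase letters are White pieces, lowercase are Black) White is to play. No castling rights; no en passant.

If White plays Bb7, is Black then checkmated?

After Bb7: black king on a8; in check: yes, from the white bishop on b7.
King squares — a7: attacked by Nc6; b7: attacked by Nd8; b8: attacked by Nc6.
Black has no legal moves → checkmate.

yes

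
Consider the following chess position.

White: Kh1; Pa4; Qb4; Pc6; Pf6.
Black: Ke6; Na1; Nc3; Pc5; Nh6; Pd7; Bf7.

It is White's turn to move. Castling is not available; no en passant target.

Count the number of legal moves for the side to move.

23

White to move; king on h1.
In check: no.
Legal moves: Qb8, Qb7, Qb6, Qxc5, Qb5, Qa5, Qh4, Qg4+, Qf4, Qe4+, Qd4, Qc4+, Qxc3, Qb3+, Qa3, Qb2, Qb1, Kh2, Kg2, Kg1, cxd7, c7, a5.
Count: 23.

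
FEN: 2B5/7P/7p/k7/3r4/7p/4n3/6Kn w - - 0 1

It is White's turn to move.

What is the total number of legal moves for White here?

White to move; king on g1.
In check: yes, from the black knight on e2.
Legal moves: Kh2, Kxh1, Kf1.
Count: 3.

3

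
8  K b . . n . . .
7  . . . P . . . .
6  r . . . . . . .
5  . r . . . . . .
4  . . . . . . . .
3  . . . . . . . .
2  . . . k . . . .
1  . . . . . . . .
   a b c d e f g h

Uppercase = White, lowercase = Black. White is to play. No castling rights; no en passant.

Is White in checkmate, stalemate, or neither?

checkmate

White to move; white king on a8.
In check: yes, from the black rook on a6.
King squares — a7: attacked by Ra6; b7: attacked by Rb5; b8: attacked by Rb5.
Legal moves for White: none.
In check with no legal moves → checkmate.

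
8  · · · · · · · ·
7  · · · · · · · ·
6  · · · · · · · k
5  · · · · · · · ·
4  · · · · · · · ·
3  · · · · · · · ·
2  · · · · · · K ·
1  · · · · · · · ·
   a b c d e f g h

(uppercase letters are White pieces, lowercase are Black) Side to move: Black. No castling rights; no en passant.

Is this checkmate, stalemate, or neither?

neither

Black to move; black king on h6.
In check: no.
Legal moves for Black: Kh7, Kg7, Kg6, Kh5, Kg5.
Black has 5 legal moves and is not in check → neither.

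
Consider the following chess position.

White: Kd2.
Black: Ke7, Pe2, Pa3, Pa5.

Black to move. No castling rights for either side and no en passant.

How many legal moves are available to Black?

Black to move; king on e7.
In check: no.
Legal moves: Kf8, Ke8, Kd8, Kf7, Kd7, Kf6, Ke6, Kd6, a4, a2, e1=Q+, e1=R, e1=B+, e1=N.
Count: 14.

14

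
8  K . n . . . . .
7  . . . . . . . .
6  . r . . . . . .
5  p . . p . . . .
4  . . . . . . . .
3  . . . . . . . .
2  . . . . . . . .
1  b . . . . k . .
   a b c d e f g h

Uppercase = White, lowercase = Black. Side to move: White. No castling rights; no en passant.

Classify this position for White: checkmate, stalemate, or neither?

stalemate

White to move; white king on a8.
In check: no.
King squares — a7: attacked by Nc8; b7: attacked by Rb6; b8: attacked by Rb6.
Legal moves for White: none.
Not in check and no legal moves → stalemate.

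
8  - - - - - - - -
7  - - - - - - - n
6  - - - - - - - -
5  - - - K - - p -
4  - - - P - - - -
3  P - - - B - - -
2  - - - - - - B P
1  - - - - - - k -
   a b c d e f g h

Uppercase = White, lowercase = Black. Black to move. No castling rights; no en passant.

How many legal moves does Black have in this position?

2

Black to move; king on g1.
In check: yes, from the white bishop on e3.
Legal moves: Kxh2, Kxg2.
Count: 2.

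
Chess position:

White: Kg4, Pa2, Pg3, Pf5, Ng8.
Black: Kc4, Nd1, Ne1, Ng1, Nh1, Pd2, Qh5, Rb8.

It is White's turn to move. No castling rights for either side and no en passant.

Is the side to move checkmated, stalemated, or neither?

White to move; white king on g4.
In check: yes, from the black queen on h5.
King squares — f3: attacked by Ne1; g3: own pawn; h3: attacked by Ng1; f4: available; h4: attacked by Qh5; f5: own pawn; g5: attacked by Qh5; h5: available.
Legal moves for White: Kxh5, Kf4.
White is in check but has 2 legal moves → neither.

neither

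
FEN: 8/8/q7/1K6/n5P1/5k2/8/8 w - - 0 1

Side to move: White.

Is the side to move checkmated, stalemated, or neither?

neither

White to move; white king on b5.
In check: yes, from the black queen on a6.
Legal moves for White: Kxa6, Kb4.
White is in check but has 2 legal moves → neither.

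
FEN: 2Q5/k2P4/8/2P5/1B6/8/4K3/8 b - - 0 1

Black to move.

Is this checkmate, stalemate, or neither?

stalemate

Black to move; black king on a7.
In check: no.
King squares — a6: attacked by Qc8; b6: attacked by Pc5; b7: attacked by Qc8; a8: attacked by Qc8; b8: attacked by Qc8.
Legal moves for Black: none.
Not in check and no legal moves → stalemate.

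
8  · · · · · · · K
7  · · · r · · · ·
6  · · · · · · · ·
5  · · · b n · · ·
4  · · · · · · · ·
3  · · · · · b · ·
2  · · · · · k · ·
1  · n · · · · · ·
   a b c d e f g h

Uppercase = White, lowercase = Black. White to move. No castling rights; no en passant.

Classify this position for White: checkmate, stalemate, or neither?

stalemate

White to move; white king on h8.
In check: no.
King squares — g7: attacked by Rd7; h7: attacked by Rd7; g8: attacked by Bd5.
Legal moves for White: none.
Not in check and no legal moves → stalemate.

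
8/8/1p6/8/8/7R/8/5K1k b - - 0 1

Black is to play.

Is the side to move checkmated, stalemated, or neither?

Black to move; black king on h1.
In check: yes, from the white rook on h3.
King squares — g1: attacked by Kf1; g2: attacked by Kf1; h2: attacked by Rh3.
Legal moves for Black: none.
In check with no legal moves → checkmate.

checkmate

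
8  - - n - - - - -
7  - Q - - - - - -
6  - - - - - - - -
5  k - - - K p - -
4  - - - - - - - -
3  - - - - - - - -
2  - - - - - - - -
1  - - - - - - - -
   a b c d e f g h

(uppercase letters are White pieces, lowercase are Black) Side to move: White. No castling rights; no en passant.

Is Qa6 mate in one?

no

After Qa6: black king on a5; in check: yes, from the white queen on a6.
Black has 2 legal replies: Kxa6, Kb4.
In check but a legal move exists → not checkmate.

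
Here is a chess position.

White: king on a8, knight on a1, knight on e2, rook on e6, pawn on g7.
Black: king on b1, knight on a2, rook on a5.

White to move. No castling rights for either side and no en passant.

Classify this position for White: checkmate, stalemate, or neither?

neither

White to move; white king on a8.
In check: yes, from the black rook on a5.
Legal moves for White: Kb8, Kb7, Ra6.
White is in check but has 3 legal moves → neither.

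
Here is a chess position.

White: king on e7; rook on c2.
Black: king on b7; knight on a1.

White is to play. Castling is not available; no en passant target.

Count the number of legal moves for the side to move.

22

White to move; king on e7.
In check: no.
Legal moves: Kf8, Ke8, Kd8, Kf7, Kd7, Kf6, Ke6, Kd6, Rc8, Rc7+, Rc6, Rc5, Rc4, Rc3, Rh2, Rg2, Rf2, Re2, Rd2, Rb2+, Ra2, Rc1.
Count: 22.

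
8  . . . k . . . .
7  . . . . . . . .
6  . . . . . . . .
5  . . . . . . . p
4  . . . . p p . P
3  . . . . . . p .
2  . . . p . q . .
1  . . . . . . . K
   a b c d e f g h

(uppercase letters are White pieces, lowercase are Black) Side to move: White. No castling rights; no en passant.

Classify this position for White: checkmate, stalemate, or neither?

White to move; white king on h1.
In check: no.
King squares — g1: attacked by Qf2; g2: attacked by Qf2; h2: attacked by Qf2.
Legal moves for White: none.
Not in check and no legal moves → stalemate.

stalemate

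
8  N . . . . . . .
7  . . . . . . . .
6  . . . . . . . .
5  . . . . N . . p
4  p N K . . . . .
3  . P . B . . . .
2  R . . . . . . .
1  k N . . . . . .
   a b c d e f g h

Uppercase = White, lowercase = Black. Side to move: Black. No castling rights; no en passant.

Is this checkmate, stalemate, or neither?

Black to move; black king on a1.
In check: yes, from the white rook on a2.
King squares — b1: attacked by Bd3; a2: attacked by Nb4; b2: attacked by Ra2.
Legal moves for Black: none.
In check with no legal moves → checkmate.

checkmate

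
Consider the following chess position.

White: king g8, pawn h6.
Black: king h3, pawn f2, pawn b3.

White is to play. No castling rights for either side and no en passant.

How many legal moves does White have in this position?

6

White to move; king on g8.
In check: no.
Legal moves: Kh8, Kf8, Kh7, Kg7, Kf7, h7.
Count: 6.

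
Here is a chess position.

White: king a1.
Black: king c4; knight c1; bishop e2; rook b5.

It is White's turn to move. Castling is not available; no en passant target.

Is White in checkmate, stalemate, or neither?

White to move; white king on a1.
In check: no.
King squares — b1: attacked by Rb5; a2: attacked by Nc1; b2: attacked by Rb5.
Legal moves for White: none.
Not in check and no legal moves → stalemate.

stalemate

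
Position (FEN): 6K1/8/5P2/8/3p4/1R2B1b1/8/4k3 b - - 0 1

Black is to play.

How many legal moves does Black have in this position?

13

Black to move; king on e1.
In check: no.
Legal moves: Bb8, Bc7, Bd6, Be5, Bh4, Bf4, Bh2, Bf2, Ke2, Kf1, Kd1, dxe3, d3.
Count: 13.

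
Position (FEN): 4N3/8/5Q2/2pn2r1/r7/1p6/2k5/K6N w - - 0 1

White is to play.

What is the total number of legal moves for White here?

White to move; king on a1.
In check: yes, from the black rook on a4.
Legal moves: none.
Count: 0.

0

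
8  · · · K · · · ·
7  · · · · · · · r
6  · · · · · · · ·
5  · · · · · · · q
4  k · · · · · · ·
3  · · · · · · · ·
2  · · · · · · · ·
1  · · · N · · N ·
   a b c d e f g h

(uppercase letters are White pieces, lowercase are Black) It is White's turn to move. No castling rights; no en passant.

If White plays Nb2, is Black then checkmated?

After Nb2: black king on a4; in check: yes, from the white knight on b2.
Black has 5 legal replies: Kb5, Ka5, Kb4, Kb3, Ka3.
In check but a legal move exists → not checkmate.

no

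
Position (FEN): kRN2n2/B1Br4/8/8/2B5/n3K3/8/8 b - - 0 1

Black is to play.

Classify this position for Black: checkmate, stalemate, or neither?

checkmate

Black to move; black king on a8.
In check: yes, from the white rook on b8.
King squares — a7: attacked by Nc8; b7: attacked by Rb8; b8: attacked by Ba7.
Legal moves for Black: none.
In check with no legal moves → checkmate.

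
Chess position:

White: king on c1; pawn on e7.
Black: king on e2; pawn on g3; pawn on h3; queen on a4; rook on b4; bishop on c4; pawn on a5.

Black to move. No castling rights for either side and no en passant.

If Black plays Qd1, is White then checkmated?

After Qd1: white king on c1; in check: yes, from the black queen on d1.
King squares — b1: attacked by Qd1; d1: attacked by Ke2; b2: attacked by Rb4; c2: attacked by Qd1; d2: attacked by Qd1.
White has no legal moves → checkmate.

yes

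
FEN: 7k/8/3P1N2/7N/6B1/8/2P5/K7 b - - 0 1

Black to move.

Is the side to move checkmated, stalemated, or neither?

stalemate

Black to move; black king on h8.
In check: no.
King squares — g7: attacked by Nh5; h7: attacked by Nf6; g8: attacked by Nf6.
Legal moves for Black: none.
Not in check and no legal moves → stalemate.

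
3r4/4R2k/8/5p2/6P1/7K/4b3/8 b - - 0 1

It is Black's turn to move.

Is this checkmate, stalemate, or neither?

neither

Black to move; black king on h7.
In check: yes, from the white rook on e7.
King squares — g6: available; h6: available; g7: attacked by Re7; g8: available; h8: available.
Legal moves for Black: Kh8, Kg8, Kh6, Kg6.
Black is in check but has 4 legal moves → neither.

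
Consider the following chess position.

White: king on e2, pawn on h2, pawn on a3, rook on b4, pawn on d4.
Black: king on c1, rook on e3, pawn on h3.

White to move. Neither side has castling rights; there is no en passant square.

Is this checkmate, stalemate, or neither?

neither

White to move; white king on e2.
In check: yes, from the black rook on e3.
King squares — d1: attacked by Kc1; e1: attacked by Re3; f1: available; d2: attacked by Kc1; f2: available; d3: attacked by Re3; e3: available; f3: attacked by Re3.
Legal moves for White: Kxe3, Kf2, Kf1.
White is in check but has 3 legal moves → neither.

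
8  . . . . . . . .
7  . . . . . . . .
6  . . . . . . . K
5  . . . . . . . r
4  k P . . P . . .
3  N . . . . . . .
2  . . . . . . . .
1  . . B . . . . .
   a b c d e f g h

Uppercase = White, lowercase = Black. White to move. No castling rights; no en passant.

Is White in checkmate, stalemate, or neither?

White to move; white king on h6.
In check: yes, from the black rook on h5.
Legal moves for White: Kg7, Kg6, Kxh5.
White is in check but has 3 legal moves → neither.

neither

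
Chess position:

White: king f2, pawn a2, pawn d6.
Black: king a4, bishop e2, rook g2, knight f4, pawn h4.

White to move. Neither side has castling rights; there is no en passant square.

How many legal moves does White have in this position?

White to move; king on f2.
In check: yes, from the black rook on g2.
Legal moves: Ke3, Ke1.
Count: 2.

2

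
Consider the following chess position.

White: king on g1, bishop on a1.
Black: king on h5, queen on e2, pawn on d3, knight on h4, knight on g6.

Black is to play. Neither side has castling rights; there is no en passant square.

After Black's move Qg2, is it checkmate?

yes

After Qg2: white king on g1; in check: yes, from the black queen on g2.
King squares — f1: attacked by Qg2; h1: attacked by Qg2; f2: attacked by Qg2; g2: attacked by Nh4; h2: attacked by Qg2.
White has no legal moves → checkmate.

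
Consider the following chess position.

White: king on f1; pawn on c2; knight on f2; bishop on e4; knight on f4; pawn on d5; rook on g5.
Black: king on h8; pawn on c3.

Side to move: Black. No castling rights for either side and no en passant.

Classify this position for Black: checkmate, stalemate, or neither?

stalemate

Black to move; black king on h8.
In check: no.
King squares — g7: attacked by Rg5; h7: attacked by Be4; g8: attacked by Rg5.
Legal moves for Black: none.
Not in check and no legal moves → stalemate.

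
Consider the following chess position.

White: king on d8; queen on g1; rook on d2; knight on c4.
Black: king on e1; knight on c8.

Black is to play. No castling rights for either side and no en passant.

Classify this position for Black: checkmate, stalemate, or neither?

Black to move; black king on e1.
In check: yes, from the white queen on g1.
King squares — d1: attacked by Qg1; f1: attacked by Qg1; d2: attacked by Nc4; e2: attacked by Rd2; f2: attacked by Qg1.
Legal moves for Black: none.
In check with no legal moves → checkmate.

checkmate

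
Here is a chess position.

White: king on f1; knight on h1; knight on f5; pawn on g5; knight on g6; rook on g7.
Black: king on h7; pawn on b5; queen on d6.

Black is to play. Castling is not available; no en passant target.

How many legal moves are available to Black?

0

Black to move; king on h7.
In check: yes, from the white rook on g7.
Legal moves: none.
Count: 0.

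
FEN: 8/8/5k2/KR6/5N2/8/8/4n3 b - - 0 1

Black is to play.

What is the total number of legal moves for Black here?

7

Black to move; king on f6.
In check: no.
Legal moves: Kg7, Kf7, Ke7, Nf3, Nd3, Ng2, Nc2.
Count: 7.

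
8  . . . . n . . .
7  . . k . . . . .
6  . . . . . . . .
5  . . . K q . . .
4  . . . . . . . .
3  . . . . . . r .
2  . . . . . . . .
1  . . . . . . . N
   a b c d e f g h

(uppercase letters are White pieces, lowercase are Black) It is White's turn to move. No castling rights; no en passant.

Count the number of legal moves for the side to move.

White to move; king on d5.
In check: yes, from the black queen on e5.
Legal moves: Kxe5, Kc4.
Count: 2.

2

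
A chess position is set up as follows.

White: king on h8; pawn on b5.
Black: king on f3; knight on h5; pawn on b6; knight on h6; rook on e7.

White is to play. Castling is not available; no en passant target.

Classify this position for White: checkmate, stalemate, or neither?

White to move; white king on h8.
In check: no.
King squares — g7: attacked by Nh5; h7: attacked by Re7; g8: attacked by Nh6.
Legal moves for White: none.
Not in check and no legal moves → stalemate.

stalemate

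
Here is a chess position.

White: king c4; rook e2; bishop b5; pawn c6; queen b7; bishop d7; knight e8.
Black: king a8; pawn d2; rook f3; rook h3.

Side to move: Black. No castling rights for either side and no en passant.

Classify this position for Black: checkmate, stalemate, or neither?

checkmate

Black to move; black king on a8.
In check: yes, from the white queen on b7.
King squares — a7: attacked by Qb7; b7: attacked by Pc6; b8: attacked by Qb7.
Legal moves for Black: none.
In check with no legal moves → checkmate.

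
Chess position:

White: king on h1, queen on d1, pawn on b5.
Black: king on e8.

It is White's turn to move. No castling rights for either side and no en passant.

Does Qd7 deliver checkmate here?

After Qd7: black king on e8; in check: yes, from the white queen on d7.
Black has 2 legal replies: Kf8, Kxd7.
In check but a legal move exists → not checkmate.

no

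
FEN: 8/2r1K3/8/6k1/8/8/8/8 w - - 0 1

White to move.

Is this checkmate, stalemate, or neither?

White to move; white king on e7.
In check: yes, from the black rook on c7.
King squares — d6: available; e6: available; f6: attacked by Kg5; d7: attacked by Rc7; f7: attacked by Rc7; d8: available; e8: available; f8: available.
Legal moves for White: Kf8, Ke8, Kd8, Ke6, Kd6.
White is in check but has 5 legal moves → neither.

neither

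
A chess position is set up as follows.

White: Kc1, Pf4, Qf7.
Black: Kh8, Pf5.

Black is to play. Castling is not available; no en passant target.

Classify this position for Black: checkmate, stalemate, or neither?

Black to move; black king on h8.
In check: no.
King squares — g7: attacked by Qf7; h7: attacked by Qf7; g8: attacked by Qf7.
Legal moves for Black: none.
Not in check and no legal moves → stalemate.

stalemate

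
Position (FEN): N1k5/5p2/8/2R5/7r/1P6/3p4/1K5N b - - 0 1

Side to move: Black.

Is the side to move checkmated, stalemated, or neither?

neither

Black to move; black king on c8.
In check: yes, from the white rook on c5.
King squares — b7: available; c7: attacked by Rc5; d7: available; b8: available; d8: available.
Legal moves for Black: Kd8, Kb8, Kd7, Kb7.
Black is in check but has 4 legal moves → neither.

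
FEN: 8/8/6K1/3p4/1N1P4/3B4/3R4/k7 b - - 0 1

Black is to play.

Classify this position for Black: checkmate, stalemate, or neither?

Black to move; black king on a1.
In check: no.
King squares — b1: attacked by Bd3; a2: attacked by Rd2; b2: attacked by Rd2.
Legal moves for Black: none.
Not in check and no legal moves → stalemate.

stalemate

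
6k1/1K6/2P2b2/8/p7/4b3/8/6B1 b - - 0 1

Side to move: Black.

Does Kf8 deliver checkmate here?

no

After Kf8: white king on b7; in check: no.
White is not in check, so this cannot be checkmate.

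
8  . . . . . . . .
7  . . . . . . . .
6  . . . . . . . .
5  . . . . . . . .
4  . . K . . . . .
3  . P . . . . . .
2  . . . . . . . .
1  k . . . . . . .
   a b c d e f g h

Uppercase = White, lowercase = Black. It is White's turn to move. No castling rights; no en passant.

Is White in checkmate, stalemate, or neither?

neither

White to move; white king on c4.
In check: no.
Legal moves for White: Kd5, Kc5, Kb5, Kd4, Kb4, Kd3, Kc3, b4.
White has 8 legal moves and is not in check → neither.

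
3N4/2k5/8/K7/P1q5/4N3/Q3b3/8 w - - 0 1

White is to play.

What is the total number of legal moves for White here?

21

White to move; king on a5.
In check: no.
Legal moves: Nf7, Nb7, Ne6+, Nc6, Nf5, Nd5+, Ng4, Nxc4, Ng2, Nc2, Nf1, Nd1, Qxc4+, Qb3, Qa3, Qxe2, Qd2, Qc2, Qb2, Qb1, Qa1.
Count: 21.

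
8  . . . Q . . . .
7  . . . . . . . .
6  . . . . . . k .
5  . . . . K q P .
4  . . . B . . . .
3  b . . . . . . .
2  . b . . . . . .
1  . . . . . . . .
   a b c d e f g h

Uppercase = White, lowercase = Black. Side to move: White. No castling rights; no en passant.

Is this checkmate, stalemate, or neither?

checkmate

White to move; white king on e5.
In check: yes, from the black queen on f5.
King squares — d4: own bishop; e4: attacked by Qf5; f4: attacked by Qf5; d5: attacked by Qf5; f5: attacked by Kg6; d6: attacked by Ba3; e6: attacked by Qf5; f6: attacked by Qf5.
Legal moves for White: none.
In check with no legal moves → checkmate.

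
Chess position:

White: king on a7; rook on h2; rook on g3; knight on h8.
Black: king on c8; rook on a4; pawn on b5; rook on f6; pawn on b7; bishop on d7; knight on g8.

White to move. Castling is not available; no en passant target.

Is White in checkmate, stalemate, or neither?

White to move; white king on a7.
In check: yes, from the black rook on a4.
King squares — a6: attacked by Ra4; b6: attacked by Rf6; b7: attacked by Kc8; a8: attacked by Ra4; b8: attacked by Kc8.
Legal moves for White: none.
In check with no legal moves → checkmate.

checkmate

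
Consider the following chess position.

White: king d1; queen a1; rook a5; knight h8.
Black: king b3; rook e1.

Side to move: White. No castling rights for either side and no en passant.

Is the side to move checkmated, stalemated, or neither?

neither

White to move; white king on d1.
In check: yes, from the black rook on e1.
King squares — c1: attacked by Re1; e1: available; c2: attacked by Kb3; d2: available; e2: attacked by Re1.
Legal moves for White: Kd2, Kxe1.
White is in check but has 2 legal moves → neither.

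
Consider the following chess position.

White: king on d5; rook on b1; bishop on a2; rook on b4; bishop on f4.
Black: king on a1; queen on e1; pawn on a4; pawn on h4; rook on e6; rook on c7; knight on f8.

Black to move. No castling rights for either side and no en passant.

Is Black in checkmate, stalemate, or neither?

Black to move; black king on a1.
In check: yes, from the white rook on b1.
King squares — b1: attacked by Ba2; a2: available; b2: attacked by Rb1.
Legal moves for Black: Kxa2, Qxb1.
Black is in check but has 2 legal moves → neither.

neither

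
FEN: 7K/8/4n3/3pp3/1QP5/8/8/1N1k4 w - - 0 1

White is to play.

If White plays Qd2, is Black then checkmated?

After Qd2: black king on d1; in check: yes, from the white queen on d2.
King squares — c1: attacked by Qd2; e1: attacked by Qd2; c2: attacked by Qd2; d2: attacked by Nb1; e2: attacked by Qd2.
Black has no legal moves → checkmate.

yes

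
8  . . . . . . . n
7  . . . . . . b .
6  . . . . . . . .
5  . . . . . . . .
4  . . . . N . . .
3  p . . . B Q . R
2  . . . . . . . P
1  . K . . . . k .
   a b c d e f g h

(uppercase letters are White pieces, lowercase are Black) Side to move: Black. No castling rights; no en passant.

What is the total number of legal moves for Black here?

0

Black to move; king on g1.
In check: yes, from the white bishop on e3.
Legal moves: none.
Count: 0.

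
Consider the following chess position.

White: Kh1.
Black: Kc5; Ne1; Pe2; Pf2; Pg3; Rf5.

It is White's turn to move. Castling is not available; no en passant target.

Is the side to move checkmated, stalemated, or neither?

White to move; white king on h1.
In check: no.
King squares — g1: attacked by Pf2; g2: attacked by Ne1; h2: attacked by Pg3.
Legal moves for White: none.
Not in check and no legal moves → stalemate.

stalemate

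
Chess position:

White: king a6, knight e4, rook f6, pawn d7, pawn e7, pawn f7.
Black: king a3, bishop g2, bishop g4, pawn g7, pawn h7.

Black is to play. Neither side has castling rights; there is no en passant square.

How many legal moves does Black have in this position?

23

Black to move; king on a3.
In check: no.
Legal moves: Bxd7, Be6, Bh5, Bf5, B4h3, B4f3, Be2+, Bd1, Kb4, Ka4, Kb3, Kb2, Ka2, Bxe4, B2h3, B2f3, Bh1, Bf1+, gxf6, h6, g6, h5, g5.
Count: 23.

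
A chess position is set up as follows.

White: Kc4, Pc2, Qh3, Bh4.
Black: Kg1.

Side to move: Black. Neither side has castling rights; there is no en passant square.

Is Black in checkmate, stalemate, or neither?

stalemate

Black to move; black king on g1.
In check: no.
King squares — f1: attacked by Qh3; h1: attacked by Qh3; f2: attacked by Bh4; g2: attacked by Qh3; h2: attacked by Qh3.
Legal moves for Black: none.
Not in check and no legal moves → stalemate.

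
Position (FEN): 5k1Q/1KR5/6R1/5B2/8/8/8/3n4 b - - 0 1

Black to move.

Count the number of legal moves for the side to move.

Black to move; king on f8.
In check: yes, from the white queen on h8.
Legal moves: none.
Count: 0.

0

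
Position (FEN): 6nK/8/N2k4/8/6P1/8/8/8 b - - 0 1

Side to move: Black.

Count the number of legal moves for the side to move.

Black to move; king on d6.
In check: no.
Legal moves: Ne7, Nh6, Nf6, Ke7, Kd7, Ke6, Kc6, Ke5, Kd5.
Count: 9.

9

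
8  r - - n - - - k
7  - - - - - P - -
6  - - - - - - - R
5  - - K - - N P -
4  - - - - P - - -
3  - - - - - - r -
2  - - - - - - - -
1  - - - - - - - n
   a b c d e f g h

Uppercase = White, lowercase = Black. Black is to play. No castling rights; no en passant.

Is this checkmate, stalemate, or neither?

Black to move; black king on h8.
In check: yes, from the white rook on h6.
King squares — g7: attacked by Nf5; h7: attacked by Rh6; g8: attacked by Pf7.
Legal moves for Black: none.
In check with no legal moves → checkmate.

checkmate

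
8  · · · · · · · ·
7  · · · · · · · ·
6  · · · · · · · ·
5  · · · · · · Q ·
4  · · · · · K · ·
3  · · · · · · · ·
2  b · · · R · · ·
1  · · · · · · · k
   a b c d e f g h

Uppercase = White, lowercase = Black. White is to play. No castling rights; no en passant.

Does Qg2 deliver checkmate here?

yes

After Qg2: black king on h1; in check: yes, from the white queen on g2.
King squares — g1: attacked by Qg2; g2: attacked by Re2; h2: attacked by Qg2.
Black has no legal moves → checkmate.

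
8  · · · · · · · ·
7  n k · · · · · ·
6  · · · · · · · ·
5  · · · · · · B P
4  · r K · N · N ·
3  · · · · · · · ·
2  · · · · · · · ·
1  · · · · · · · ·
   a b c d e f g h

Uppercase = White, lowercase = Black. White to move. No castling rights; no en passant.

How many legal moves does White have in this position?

5

White to move; king on c4.
In check: yes, from the black rook on b4.
Legal moves: Kd5, Kc5, Kxb4, Kd3, Kc3.
Count: 5.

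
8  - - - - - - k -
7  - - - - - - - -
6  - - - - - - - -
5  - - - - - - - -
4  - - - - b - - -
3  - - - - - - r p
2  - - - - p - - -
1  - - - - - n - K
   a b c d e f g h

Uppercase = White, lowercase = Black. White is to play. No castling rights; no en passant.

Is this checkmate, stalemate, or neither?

White to move; white king on h1.
In check: yes, from the black bishop on e4.
King squares — g1: attacked by Rg3; g2: attacked by Rg3; h2: attacked by Nf1.
Legal moves for White: none.
In check with no legal moves → checkmate.

checkmate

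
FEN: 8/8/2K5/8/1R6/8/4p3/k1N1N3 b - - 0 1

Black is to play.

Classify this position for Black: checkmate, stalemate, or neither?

stalemate

Black to move; black king on a1.
In check: no.
King squares — b1: attacked by Rb4; a2: attacked by Nc1; b2: attacked by Rb4.
Legal moves for Black: none.
Not in check and no legal moves → stalemate.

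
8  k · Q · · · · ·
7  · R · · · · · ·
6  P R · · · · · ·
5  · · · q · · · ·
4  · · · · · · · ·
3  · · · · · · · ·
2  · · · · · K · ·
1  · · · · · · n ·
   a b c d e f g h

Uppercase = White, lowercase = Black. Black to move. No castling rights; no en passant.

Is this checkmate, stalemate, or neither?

checkmate

Black to move; black king on a8.
In check: yes, from the white queen on c8.
King squares — a7: attacked by Rb7; b7: attacked by Pa6; b8: attacked by Rb7.
Legal moves for Black: none.
In check with no legal moves → checkmate.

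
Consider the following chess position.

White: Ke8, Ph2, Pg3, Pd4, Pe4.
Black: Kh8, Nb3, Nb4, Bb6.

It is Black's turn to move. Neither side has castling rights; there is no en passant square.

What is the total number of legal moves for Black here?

Black to move; king on h8.
In check: no.
Legal moves: Kg8, Kh7, Kg7, Bd8, Bc7, Ba7, Bc5, Ba5, Bxd4, Nc6, Na6, Nd5, Nd3, Nc2, Na2, Nc5, Na5, Nxd4, Nd2, Nc1, Na1.
Count: 21.

21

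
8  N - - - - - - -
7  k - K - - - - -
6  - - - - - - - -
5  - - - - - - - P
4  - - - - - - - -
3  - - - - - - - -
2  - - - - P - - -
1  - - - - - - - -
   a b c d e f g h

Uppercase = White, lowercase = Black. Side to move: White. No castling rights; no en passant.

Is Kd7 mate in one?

After Kd7: black king on a7; in check: no.
Black is not in check, so this cannot be checkmate.

no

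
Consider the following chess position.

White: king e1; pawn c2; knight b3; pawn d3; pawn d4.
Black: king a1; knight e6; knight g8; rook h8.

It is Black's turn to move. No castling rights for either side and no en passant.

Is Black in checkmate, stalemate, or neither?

neither

Black to move; black king on a1.
In check: yes, from the white knight on b3.
King squares — b1: available; a2: available; b2: available.
Legal moves for Black: Kb2, Ka2, Kb1.
Black is in check but has 3 legal moves → neither.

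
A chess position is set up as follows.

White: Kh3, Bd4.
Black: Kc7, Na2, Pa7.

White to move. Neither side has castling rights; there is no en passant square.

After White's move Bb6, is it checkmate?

no

After Bb6: black king on c7; in check: yes, from the white bishop on b6.
Black has 8 legal replies: Kc8, Kb8, Kd7, Kb7, Kd6, Kc6, Kxb6, axb6.
In check but a legal move exists → not checkmate.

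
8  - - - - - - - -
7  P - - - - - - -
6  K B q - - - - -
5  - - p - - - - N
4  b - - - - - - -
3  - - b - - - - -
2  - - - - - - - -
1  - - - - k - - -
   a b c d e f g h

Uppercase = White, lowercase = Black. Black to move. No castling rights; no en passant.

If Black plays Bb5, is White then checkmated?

After Bb5: white king on a6; in check: yes, from the black bishop on b5.
King squares — a5: attacked by Bc3; b5: attacked by Qc6; b6: own bishop; a7: own pawn; b7: attacked by Qc6.
White has no legal moves → checkmate.

yes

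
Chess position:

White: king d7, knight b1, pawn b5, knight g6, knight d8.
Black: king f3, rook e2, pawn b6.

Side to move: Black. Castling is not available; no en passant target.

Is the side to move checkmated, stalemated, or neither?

Black to move; black king on f3.
In check: no.
Legal moves for Black include: Kg4, Ke4, Kg3, Ke3, Kg2, Kf2, Re8, Re7+, Re6, Re5, Re4, Re3, Rh2, Rg2, Rf2, Rd2+, Rc2, Rb2, ... (list truncated; more exist).
Black has legal moves and is not in check → neither.

neither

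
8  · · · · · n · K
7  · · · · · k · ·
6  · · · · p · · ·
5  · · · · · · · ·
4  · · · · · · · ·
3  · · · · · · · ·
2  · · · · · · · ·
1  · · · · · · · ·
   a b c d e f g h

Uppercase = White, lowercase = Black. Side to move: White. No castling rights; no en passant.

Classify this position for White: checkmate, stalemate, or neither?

stalemate

White to move; white king on h8.
In check: no.
King squares — g7: attacked by Kf7; h7: attacked by Nf8; g8: attacked by Kf7.
Legal moves for White: none.
Not in check and no legal moves → stalemate.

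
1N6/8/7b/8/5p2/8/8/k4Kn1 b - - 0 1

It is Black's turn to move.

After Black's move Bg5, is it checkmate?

no

After Bg5: white king on f1; in check: no.
White is not in check, so this cannot be checkmate.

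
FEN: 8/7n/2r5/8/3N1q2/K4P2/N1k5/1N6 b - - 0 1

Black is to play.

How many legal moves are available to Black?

4

Black to move; king on c2.
In check: yes, from the white knight on d4.
Legal moves: Kd3, Kd1, Kxb1, Qxd4.
Count: 4.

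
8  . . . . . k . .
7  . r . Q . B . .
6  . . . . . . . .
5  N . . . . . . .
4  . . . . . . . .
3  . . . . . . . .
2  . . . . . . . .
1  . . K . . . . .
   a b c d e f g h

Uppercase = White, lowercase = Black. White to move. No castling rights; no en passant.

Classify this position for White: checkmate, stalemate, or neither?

neither

White to move; white king on c1.
In check: no.
Legal moves for White include: Bg8, Be8, Bg6, Be6, Bh5, Bd5, Bc4, Bb3, Ba2, Qe8+, Qd8+, Qc8+, Qe7+, Qc7, Qxb7, Qe6, Qd6+, Qc6, ... (list truncated; more exist).
White has legal moves and is not in check → neither.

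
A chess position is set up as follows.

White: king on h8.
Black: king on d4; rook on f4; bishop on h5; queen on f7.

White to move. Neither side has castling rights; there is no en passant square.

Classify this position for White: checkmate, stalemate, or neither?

stalemate

White to move; white king on h8.
In check: no.
King squares — g7: attacked by Qf7; h7: attacked by Qf7; g8: attacked by Qf7.
Legal moves for White: none.
Not in check and no legal moves → stalemate.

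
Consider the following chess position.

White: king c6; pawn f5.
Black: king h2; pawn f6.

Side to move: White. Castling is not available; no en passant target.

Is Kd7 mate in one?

After Kd7: black king on h2; in check: no.
Black is not in check, so this cannot be checkmate.

no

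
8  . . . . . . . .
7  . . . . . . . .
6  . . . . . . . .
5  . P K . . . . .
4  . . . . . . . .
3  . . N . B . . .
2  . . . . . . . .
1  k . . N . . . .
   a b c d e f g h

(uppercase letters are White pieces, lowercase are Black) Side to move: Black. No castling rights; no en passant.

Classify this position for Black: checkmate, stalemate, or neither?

stalemate

Black to move; black king on a1.
In check: no.
King squares — b1: attacked by Nc3; a2: attacked by Nc3; b2: attacked by Nd1.
Legal moves for Black: none.
Not in check and no legal moves → stalemate.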